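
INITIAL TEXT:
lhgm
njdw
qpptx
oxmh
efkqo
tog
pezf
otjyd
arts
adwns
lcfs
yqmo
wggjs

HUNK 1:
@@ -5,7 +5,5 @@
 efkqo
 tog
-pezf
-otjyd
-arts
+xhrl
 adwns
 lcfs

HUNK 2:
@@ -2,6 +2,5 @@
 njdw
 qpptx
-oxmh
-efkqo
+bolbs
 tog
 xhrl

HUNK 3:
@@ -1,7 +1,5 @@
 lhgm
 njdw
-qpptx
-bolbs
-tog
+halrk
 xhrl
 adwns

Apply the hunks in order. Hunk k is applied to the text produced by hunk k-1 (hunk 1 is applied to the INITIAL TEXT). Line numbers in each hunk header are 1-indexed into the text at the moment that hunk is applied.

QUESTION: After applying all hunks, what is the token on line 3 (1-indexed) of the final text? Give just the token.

Hunk 1: at line 5 remove [pezf,otjyd,arts] add [xhrl] -> 11 lines: lhgm njdw qpptx oxmh efkqo tog xhrl adwns lcfs yqmo wggjs
Hunk 2: at line 2 remove [oxmh,efkqo] add [bolbs] -> 10 lines: lhgm njdw qpptx bolbs tog xhrl adwns lcfs yqmo wggjs
Hunk 3: at line 1 remove [qpptx,bolbs,tog] add [halrk] -> 8 lines: lhgm njdw halrk xhrl adwns lcfs yqmo wggjs
Final line 3: halrk

Answer: halrk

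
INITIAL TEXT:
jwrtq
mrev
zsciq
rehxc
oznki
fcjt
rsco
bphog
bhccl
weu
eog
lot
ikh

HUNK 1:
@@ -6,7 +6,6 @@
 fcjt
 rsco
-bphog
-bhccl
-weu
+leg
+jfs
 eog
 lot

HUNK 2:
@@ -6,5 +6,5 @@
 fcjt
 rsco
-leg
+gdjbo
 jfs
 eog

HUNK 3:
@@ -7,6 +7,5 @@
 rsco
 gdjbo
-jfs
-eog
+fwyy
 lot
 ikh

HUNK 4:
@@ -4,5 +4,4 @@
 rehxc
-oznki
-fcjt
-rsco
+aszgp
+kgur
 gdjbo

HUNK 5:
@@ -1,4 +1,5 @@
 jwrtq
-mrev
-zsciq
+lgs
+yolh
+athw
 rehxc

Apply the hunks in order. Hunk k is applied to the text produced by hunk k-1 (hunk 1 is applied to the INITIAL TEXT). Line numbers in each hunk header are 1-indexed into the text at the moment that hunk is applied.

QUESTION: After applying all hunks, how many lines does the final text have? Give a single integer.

Answer: 11

Derivation:
Hunk 1: at line 6 remove [bphog,bhccl,weu] add [leg,jfs] -> 12 lines: jwrtq mrev zsciq rehxc oznki fcjt rsco leg jfs eog lot ikh
Hunk 2: at line 6 remove [leg] add [gdjbo] -> 12 lines: jwrtq mrev zsciq rehxc oznki fcjt rsco gdjbo jfs eog lot ikh
Hunk 3: at line 7 remove [jfs,eog] add [fwyy] -> 11 lines: jwrtq mrev zsciq rehxc oznki fcjt rsco gdjbo fwyy lot ikh
Hunk 4: at line 4 remove [oznki,fcjt,rsco] add [aszgp,kgur] -> 10 lines: jwrtq mrev zsciq rehxc aszgp kgur gdjbo fwyy lot ikh
Hunk 5: at line 1 remove [mrev,zsciq] add [lgs,yolh,athw] -> 11 lines: jwrtq lgs yolh athw rehxc aszgp kgur gdjbo fwyy lot ikh
Final line count: 11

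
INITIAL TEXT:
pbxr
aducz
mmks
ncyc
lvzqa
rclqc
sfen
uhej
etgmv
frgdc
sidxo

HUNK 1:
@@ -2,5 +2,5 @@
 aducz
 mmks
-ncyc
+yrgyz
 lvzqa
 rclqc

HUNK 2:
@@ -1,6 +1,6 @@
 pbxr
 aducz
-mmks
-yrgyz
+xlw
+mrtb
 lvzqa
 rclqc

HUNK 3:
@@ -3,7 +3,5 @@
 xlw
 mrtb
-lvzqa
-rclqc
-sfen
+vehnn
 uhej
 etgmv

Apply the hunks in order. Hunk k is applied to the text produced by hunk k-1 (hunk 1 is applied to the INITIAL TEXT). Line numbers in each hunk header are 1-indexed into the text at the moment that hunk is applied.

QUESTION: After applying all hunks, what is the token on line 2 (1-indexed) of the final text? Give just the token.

Hunk 1: at line 2 remove [ncyc] add [yrgyz] -> 11 lines: pbxr aducz mmks yrgyz lvzqa rclqc sfen uhej etgmv frgdc sidxo
Hunk 2: at line 1 remove [mmks,yrgyz] add [xlw,mrtb] -> 11 lines: pbxr aducz xlw mrtb lvzqa rclqc sfen uhej etgmv frgdc sidxo
Hunk 3: at line 3 remove [lvzqa,rclqc,sfen] add [vehnn] -> 9 lines: pbxr aducz xlw mrtb vehnn uhej etgmv frgdc sidxo
Final line 2: aducz

Answer: aducz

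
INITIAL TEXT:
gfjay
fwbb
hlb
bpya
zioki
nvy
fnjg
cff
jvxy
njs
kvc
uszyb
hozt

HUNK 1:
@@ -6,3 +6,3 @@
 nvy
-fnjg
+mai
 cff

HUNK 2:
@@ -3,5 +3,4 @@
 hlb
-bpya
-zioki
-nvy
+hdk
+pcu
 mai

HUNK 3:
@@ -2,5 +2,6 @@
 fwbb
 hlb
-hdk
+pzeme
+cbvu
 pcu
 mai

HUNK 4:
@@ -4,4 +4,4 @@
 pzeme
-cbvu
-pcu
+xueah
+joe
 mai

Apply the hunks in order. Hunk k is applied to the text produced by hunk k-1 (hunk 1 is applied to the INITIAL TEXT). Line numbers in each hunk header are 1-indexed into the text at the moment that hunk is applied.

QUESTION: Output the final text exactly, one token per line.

Answer: gfjay
fwbb
hlb
pzeme
xueah
joe
mai
cff
jvxy
njs
kvc
uszyb
hozt

Derivation:
Hunk 1: at line 6 remove [fnjg] add [mai] -> 13 lines: gfjay fwbb hlb bpya zioki nvy mai cff jvxy njs kvc uszyb hozt
Hunk 2: at line 3 remove [bpya,zioki,nvy] add [hdk,pcu] -> 12 lines: gfjay fwbb hlb hdk pcu mai cff jvxy njs kvc uszyb hozt
Hunk 3: at line 2 remove [hdk] add [pzeme,cbvu] -> 13 lines: gfjay fwbb hlb pzeme cbvu pcu mai cff jvxy njs kvc uszyb hozt
Hunk 4: at line 4 remove [cbvu,pcu] add [xueah,joe] -> 13 lines: gfjay fwbb hlb pzeme xueah joe mai cff jvxy njs kvc uszyb hozt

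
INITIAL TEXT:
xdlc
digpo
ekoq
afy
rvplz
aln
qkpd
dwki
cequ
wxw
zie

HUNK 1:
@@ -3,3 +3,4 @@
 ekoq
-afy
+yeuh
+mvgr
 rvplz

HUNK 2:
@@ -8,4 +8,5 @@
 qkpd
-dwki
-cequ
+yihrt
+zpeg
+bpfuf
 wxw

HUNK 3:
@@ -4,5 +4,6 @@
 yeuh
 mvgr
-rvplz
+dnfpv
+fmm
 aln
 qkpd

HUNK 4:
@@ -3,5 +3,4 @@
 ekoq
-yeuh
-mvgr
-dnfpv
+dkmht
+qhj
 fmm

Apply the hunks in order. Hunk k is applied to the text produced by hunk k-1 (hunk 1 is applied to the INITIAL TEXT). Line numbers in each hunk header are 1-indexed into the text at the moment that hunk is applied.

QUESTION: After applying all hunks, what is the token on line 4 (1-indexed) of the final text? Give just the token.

Answer: dkmht

Derivation:
Hunk 1: at line 3 remove [afy] add [yeuh,mvgr] -> 12 lines: xdlc digpo ekoq yeuh mvgr rvplz aln qkpd dwki cequ wxw zie
Hunk 2: at line 8 remove [dwki,cequ] add [yihrt,zpeg,bpfuf] -> 13 lines: xdlc digpo ekoq yeuh mvgr rvplz aln qkpd yihrt zpeg bpfuf wxw zie
Hunk 3: at line 4 remove [rvplz] add [dnfpv,fmm] -> 14 lines: xdlc digpo ekoq yeuh mvgr dnfpv fmm aln qkpd yihrt zpeg bpfuf wxw zie
Hunk 4: at line 3 remove [yeuh,mvgr,dnfpv] add [dkmht,qhj] -> 13 lines: xdlc digpo ekoq dkmht qhj fmm aln qkpd yihrt zpeg bpfuf wxw zie
Final line 4: dkmht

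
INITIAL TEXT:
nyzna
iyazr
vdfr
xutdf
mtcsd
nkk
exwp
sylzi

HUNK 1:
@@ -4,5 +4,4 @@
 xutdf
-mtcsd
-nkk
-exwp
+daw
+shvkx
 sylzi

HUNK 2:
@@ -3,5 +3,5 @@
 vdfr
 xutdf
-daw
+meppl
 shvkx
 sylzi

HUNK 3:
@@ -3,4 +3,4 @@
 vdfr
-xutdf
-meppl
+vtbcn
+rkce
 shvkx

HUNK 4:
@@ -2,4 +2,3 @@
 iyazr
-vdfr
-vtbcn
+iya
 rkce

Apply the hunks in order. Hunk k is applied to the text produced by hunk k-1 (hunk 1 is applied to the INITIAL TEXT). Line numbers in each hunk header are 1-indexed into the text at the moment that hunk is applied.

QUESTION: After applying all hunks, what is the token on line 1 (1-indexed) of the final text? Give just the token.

Answer: nyzna

Derivation:
Hunk 1: at line 4 remove [mtcsd,nkk,exwp] add [daw,shvkx] -> 7 lines: nyzna iyazr vdfr xutdf daw shvkx sylzi
Hunk 2: at line 3 remove [daw] add [meppl] -> 7 lines: nyzna iyazr vdfr xutdf meppl shvkx sylzi
Hunk 3: at line 3 remove [xutdf,meppl] add [vtbcn,rkce] -> 7 lines: nyzna iyazr vdfr vtbcn rkce shvkx sylzi
Hunk 4: at line 2 remove [vdfr,vtbcn] add [iya] -> 6 lines: nyzna iyazr iya rkce shvkx sylzi
Final line 1: nyzna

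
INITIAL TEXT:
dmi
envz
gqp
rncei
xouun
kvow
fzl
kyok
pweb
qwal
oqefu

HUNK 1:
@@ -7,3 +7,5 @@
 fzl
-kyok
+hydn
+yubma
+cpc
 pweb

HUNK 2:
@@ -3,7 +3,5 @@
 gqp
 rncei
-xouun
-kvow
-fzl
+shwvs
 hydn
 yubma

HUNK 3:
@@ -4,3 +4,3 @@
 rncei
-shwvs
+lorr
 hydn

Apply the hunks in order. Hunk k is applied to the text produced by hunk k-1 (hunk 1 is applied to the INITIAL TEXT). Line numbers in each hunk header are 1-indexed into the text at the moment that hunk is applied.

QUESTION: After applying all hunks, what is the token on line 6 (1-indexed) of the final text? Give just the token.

Answer: hydn

Derivation:
Hunk 1: at line 7 remove [kyok] add [hydn,yubma,cpc] -> 13 lines: dmi envz gqp rncei xouun kvow fzl hydn yubma cpc pweb qwal oqefu
Hunk 2: at line 3 remove [xouun,kvow,fzl] add [shwvs] -> 11 lines: dmi envz gqp rncei shwvs hydn yubma cpc pweb qwal oqefu
Hunk 3: at line 4 remove [shwvs] add [lorr] -> 11 lines: dmi envz gqp rncei lorr hydn yubma cpc pweb qwal oqefu
Final line 6: hydn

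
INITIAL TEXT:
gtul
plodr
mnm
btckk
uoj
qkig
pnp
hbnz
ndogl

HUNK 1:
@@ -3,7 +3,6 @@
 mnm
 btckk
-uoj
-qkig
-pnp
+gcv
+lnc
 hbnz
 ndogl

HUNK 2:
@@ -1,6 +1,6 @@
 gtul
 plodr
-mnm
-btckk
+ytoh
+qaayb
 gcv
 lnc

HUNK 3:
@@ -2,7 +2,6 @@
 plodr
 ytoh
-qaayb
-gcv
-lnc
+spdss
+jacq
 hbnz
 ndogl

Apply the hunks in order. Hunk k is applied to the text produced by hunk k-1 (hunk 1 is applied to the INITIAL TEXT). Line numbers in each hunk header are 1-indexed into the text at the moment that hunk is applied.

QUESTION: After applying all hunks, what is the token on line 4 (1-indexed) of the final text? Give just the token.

Answer: spdss

Derivation:
Hunk 1: at line 3 remove [uoj,qkig,pnp] add [gcv,lnc] -> 8 lines: gtul plodr mnm btckk gcv lnc hbnz ndogl
Hunk 2: at line 1 remove [mnm,btckk] add [ytoh,qaayb] -> 8 lines: gtul plodr ytoh qaayb gcv lnc hbnz ndogl
Hunk 3: at line 2 remove [qaayb,gcv,lnc] add [spdss,jacq] -> 7 lines: gtul plodr ytoh spdss jacq hbnz ndogl
Final line 4: spdss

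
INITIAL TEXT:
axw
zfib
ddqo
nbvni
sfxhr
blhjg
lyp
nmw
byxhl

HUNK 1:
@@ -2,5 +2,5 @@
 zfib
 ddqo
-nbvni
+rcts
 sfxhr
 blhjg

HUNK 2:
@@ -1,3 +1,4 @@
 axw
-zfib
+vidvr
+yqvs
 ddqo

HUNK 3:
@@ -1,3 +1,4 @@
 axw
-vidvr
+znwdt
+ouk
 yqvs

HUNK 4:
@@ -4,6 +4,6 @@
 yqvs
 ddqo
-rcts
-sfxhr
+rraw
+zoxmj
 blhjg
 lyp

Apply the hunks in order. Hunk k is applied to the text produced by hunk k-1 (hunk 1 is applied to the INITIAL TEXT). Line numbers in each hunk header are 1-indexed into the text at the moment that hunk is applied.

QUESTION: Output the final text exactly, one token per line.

Hunk 1: at line 2 remove [nbvni] add [rcts] -> 9 lines: axw zfib ddqo rcts sfxhr blhjg lyp nmw byxhl
Hunk 2: at line 1 remove [zfib] add [vidvr,yqvs] -> 10 lines: axw vidvr yqvs ddqo rcts sfxhr blhjg lyp nmw byxhl
Hunk 3: at line 1 remove [vidvr] add [znwdt,ouk] -> 11 lines: axw znwdt ouk yqvs ddqo rcts sfxhr blhjg lyp nmw byxhl
Hunk 4: at line 4 remove [rcts,sfxhr] add [rraw,zoxmj] -> 11 lines: axw znwdt ouk yqvs ddqo rraw zoxmj blhjg lyp nmw byxhl

Answer: axw
znwdt
ouk
yqvs
ddqo
rraw
zoxmj
blhjg
lyp
nmw
byxhl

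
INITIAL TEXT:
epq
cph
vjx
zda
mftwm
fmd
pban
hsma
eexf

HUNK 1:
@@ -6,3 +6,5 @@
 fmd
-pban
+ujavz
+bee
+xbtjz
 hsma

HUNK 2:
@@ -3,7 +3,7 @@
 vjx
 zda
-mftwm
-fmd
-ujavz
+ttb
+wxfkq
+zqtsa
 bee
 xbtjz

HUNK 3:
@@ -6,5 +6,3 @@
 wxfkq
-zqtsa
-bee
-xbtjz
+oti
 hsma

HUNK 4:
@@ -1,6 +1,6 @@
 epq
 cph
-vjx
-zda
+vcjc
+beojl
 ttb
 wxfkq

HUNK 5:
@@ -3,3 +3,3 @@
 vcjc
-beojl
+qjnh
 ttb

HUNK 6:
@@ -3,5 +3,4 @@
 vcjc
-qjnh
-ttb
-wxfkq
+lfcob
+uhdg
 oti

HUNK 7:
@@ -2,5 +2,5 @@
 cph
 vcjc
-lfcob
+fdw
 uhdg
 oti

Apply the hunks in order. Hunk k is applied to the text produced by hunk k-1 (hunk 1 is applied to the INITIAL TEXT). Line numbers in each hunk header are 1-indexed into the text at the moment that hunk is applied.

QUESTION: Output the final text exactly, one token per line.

Answer: epq
cph
vcjc
fdw
uhdg
oti
hsma
eexf

Derivation:
Hunk 1: at line 6 remove [pban] add [ujavz,bee,xbtjz] -> 11 lines: epq cph vjx zda mftwm fmd ujavz bee xbtjz hsma eexf
Hunk 2: at line 3 remove [mftwm,fmd,ujavz] add [ttb,wxfkq,zqtsa] -> 11 lines: epq cph vjx zda ttb wxfkq zqtsa bee xbtjz hsma eexf
Hunk 3: at line 6 remove [zqtsa,bee,xbtjz] add [oti] -> 9 lines: epq cph vjx zda ttb wxfkq oti hsma eexf
Hunk 4: at line 1 remove [vjx,zda] add [vcjc,beojl] -> 9 lines: epq cph vcjc beojl ttb wxfkq oti hsma eexf
Hunk 5: at line 3 remove [beojl] add [qjnh] -> 9 lines: epq cph vcjc qjnh ttb wxfkq oti hsma eexf
Hunk 6: at line 3 remove [qjnh,ttb,wxfkq] add [lfcob,uhdg] -> 8 lines: epq cph vcjc lfcob uhdg oti hsma eexf
Hunk 7: at line 2 remove [lfcob] add [fdw] -> 8 lines: epq cph vcjc fdw uhdg oti hsma eexf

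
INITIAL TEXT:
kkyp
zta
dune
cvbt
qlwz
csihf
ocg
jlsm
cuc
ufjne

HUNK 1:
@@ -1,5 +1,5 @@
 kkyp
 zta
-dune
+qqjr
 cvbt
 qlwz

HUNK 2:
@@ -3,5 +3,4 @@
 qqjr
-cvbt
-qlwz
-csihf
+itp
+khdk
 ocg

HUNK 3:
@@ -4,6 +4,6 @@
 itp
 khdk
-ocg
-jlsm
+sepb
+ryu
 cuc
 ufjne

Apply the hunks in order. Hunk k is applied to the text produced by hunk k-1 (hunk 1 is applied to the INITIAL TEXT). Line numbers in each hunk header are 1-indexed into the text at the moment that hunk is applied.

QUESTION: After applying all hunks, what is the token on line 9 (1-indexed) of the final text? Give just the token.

Hunk 1: at line 1 remove [dune] add [qqjr] -> 10 lines: kkyp zta qqjr cvbt qlwz csihf ocg jlsm cuc ufjne
Hunk 2: at line 3 remove [cvbt,qlwz,csihf] add [itp,khdk] -> 9 lines: kkyp zta qqjr itp khdk ocg jlsm cuc ufjne
Hunk 3: at line 4 remove [ocg,jlsm] add [sepb,ryu] -> 9 lines: kkyp zta qqjr itp khdk sepb ryu cuc ufjne
Final line 9: ufjne

Answer: ufjne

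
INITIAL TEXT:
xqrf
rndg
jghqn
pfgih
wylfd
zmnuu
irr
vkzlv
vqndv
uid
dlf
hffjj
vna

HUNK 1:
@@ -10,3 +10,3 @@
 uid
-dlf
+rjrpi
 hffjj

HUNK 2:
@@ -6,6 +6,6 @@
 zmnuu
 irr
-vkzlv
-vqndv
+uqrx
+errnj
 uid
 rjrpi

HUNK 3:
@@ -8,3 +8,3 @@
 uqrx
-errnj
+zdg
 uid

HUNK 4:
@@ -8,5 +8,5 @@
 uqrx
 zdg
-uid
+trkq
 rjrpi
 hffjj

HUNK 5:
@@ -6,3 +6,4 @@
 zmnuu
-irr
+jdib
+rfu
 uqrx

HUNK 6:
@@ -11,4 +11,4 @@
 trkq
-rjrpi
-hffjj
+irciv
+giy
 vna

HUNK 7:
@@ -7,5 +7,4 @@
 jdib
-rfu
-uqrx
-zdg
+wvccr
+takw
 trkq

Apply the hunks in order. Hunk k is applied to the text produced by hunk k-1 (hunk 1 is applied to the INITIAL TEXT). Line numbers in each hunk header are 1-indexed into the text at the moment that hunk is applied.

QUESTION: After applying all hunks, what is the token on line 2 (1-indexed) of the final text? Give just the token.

Answer: rndg

Derivation:
Hunk 1: at line 10 remove [dlf] add [rjrpi] -> 13 lines: xqrf rndg jghqn pfgih wylfd zmnuu irr vkzlv vqndv uid rjrpi hffjj vna
Hunk 2: at line 6 remove [vkzlv,vqndv] add [uqrx,errnj] -> 13 lines: xqrf rndg jghqn pfgih wylfd zmnuu irr uqrx errnj uid rjrpi hffjj vna
Hunk 3: at line 8 remove [errnj] add [zdg] -> 13 lines: xqrf rndg jghqn pfgih wylfd zmnuu irr uqrx zdg uid rjrpi hffjj vna
Hunk 4: at line 8 remove [uid] add [trkq] -> 13 lines: xqrf rndg jghqn pfgih wylfd zmnuu irr uqrx zdg trkq rjrpi hffjj vna
Hunk 5: at line 6 remove [irr] add [jdib,rfu] -> 14 lines: xqrf rndg jghqn pfgih wylfd zmnuu jdib rfu uqrx zdg trkq rjrpi hffjj vna
Hunk 6: at line 11 remove [rjrpi,hffjj] add [irciv,giy] -> 14 lines: xqrf rndg jghqn pfgih wylfd zmnuu jdib rfu uqrx zdg trkq irciv giy vna
Hunk 7: at line 7 remove [rfu,uqrx,zdg] add [wvccr,takw] -> 13 lines: xqrf rndg jghqn pfgih wylfd zmnuu jdib wvccr takw trkq irciv giy vna
Final line 2: rndg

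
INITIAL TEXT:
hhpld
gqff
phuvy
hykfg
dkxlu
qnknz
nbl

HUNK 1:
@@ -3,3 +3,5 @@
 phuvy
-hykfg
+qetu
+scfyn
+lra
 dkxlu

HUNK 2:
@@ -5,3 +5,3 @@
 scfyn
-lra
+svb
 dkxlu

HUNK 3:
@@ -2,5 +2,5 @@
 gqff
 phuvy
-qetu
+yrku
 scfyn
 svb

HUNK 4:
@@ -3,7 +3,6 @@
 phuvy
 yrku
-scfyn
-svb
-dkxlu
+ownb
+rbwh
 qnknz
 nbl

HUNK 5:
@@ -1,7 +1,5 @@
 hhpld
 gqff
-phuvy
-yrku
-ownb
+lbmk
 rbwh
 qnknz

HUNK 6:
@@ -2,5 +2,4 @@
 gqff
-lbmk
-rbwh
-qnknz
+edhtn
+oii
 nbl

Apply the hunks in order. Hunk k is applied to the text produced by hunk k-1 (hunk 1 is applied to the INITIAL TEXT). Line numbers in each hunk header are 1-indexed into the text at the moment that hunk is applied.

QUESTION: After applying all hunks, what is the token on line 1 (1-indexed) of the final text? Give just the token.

Answer: hhpld

Derivation:
Hunk 1: at line 3 remove [hykfg] add [qetu,scfyn,lra] -> 9 lines: hhpld gqff phuvy qetu scfyn lra dkxlu qnknz nbl
Hunk 2: at line 5 remove [lra] add [svb] -> 9 lines: hhpld gqff phuvy qetu scfyn svb dkxlu qnknz nbl
Hunk 3: at line 2 remove [qetu] add [yrku] -> 9 lines: hhpld gqff phuvy yrku scfyn svb dkxlu qnknz nbl
Hunk 4: at line 3 remove [scfyn,svb,dkxlu] add [ownb,rbwh] -> 8 lines: hhpld gqff phuvy yrku ownb rbwh qnknz nbl
Hunk 5: at line 1 remove [phuvy,yrku,ownb] add [lbmk] -> 6 lines: hhpld gqff lbmk rbwh qnknz nbl
Hunk 6: at line 2 remove [lbmk,rbwh,qnknz] add [edhtn,oii] -> 5 lines: hhpld gqff edhtn oii nbl
Final line 1: hhpld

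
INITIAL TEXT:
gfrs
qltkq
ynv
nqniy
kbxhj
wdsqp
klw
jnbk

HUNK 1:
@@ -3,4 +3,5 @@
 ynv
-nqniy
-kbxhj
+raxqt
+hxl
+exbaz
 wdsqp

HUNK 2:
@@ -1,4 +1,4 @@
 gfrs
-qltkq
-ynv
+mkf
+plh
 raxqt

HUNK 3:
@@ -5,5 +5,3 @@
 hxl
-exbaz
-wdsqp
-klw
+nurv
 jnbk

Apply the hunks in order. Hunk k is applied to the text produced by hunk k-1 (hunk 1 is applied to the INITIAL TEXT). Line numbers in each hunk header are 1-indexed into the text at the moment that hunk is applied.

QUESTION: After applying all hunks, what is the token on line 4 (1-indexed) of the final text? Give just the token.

Hunk 1: at line 3 remove [nqniy,kbxhj] add [raxqt,hxl,exbaz] -> 9 lines: gfrs qltkq ynv raxqt hxl exbaz wdsqp klw jnbk
Hunk 2: at line 1 remove [qltkq,ynv] add [mkf,plh] -> 9 lines: gfrs mkf plh raxqt hxl exbaz wdsqp klw jnbk
Hunk 3: at line 5 remove [exbaz,wdsqp,klw] add [nurv] -> 7 lines: gfrs mkf plh raxqt hxl nurv jnbk
Final line 4: raxqt

Answer: raxqt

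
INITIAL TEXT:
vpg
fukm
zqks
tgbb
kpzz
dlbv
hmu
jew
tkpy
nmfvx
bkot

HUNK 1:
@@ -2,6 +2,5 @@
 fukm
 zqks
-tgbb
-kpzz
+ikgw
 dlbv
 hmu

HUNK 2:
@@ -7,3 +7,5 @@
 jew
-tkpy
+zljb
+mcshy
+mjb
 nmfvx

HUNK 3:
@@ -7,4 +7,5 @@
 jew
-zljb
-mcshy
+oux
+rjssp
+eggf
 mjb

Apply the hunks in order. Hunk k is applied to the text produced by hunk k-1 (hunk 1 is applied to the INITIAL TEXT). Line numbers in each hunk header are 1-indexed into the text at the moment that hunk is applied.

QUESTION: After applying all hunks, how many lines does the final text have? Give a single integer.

Hunk 1: at line 2 remove [tgbb,kpzz] add [ikgw] -> 10 lines: vpg fukm zqks ikgw dlbv hmu jew tkpy nmfvx bkot
Hunk 2: at line 7 remove [tkpy] add [zljb,mcshy,mjb] -> 12 lines: vpg fukm zqks ikgw dlbv hmu jew zljb mcshy mjb nmfvx bkot
Hunk 3: at line 7 remove [zljb,mcshy] add [oux,rjssp,eggf] -> 13 lines: vpg fukm zqks ikgw dlbv hmu jew oux rjssp eggf mjb nmfvx bkot
Final line count: 13

Answer: 13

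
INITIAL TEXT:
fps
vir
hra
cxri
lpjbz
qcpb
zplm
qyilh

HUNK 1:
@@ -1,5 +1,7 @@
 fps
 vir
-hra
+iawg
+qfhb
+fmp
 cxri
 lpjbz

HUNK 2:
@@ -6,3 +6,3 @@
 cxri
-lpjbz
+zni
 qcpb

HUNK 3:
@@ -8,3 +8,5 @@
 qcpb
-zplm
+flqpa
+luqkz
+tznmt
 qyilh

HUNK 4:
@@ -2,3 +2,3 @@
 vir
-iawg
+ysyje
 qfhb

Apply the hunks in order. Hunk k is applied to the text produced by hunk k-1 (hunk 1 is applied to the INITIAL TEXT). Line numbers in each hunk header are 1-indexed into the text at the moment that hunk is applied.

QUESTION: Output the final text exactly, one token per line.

Answer: fps
vir
ysyje
qfhb
fmp
cxri
zni
qcpb
flqpa
luqkz
tznmt
qyilh

Derivation:
Hunk 1: at line 1 remove [hra] add [iawg,qfhb,fmp] -> 10 lines: fps vir iawg qfhb fmp cxri lpjbz qcpb zplm qyilh
Hunk 2: at line 6 remove [lpjbz] add [zni] -> 10 lines: fps vir iawg qfhb fmp cxri zni qcpb zplm qyilh
Hunk 3: at line 8 remove [zplm] add [flqpa,luqkz,tznmt] -> 12 lines: fps vir iawg qfhb fmp cxri zni qcpb flqpa luqkz tznmt qyilh
Hunk 4: at line 2 remove [iawg] add [ysyje] -> 12 lines: fps vir ysyje qfhb fmp cxri zni qcpb flqpa luqkz tznmt qyilh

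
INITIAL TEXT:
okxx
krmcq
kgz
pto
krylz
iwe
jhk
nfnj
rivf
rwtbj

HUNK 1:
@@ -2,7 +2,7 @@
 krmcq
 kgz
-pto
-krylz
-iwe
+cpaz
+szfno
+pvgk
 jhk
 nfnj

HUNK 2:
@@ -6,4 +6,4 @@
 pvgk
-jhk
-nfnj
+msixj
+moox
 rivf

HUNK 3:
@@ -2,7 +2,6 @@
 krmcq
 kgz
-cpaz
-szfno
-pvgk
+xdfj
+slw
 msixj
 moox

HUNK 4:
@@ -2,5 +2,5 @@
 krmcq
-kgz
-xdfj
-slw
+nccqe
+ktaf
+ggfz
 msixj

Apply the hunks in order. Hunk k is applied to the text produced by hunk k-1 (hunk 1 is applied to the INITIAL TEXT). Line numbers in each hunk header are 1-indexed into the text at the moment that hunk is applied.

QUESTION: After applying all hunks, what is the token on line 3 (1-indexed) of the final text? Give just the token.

Hunk 1: at line 2 remove [pto,krylz,iwe] add [cpaz,szfno,pvgk] -> 10 lines: okxx krmcq kgz cpaz szfno pvgk jhk nfnj rivf rwtbj
Hunk 2: at line 6 remove [jhk,nfnj] add [msixj,moox] -> 10 lines: okxx krmcq kgz cpaz szfno pvgk msixj moox rivf rwtbj
Hunk 3: at line 2 remove [cpaz,szfno,pvgk] add [xdfj,slw] -> 9 lines: okxx krmcq kgz xdfj slw msixj moox rivf rwtbj
Hunk 4: at line 2 remove [kgz,xdfj,slw] add [nccqe,ktaf,ggfz] -> 9 lines: okxx krmcq nccqe ktaf ggfz msixj moox rivf rwtbj
Final line 3: nccqe

Answer: nccqe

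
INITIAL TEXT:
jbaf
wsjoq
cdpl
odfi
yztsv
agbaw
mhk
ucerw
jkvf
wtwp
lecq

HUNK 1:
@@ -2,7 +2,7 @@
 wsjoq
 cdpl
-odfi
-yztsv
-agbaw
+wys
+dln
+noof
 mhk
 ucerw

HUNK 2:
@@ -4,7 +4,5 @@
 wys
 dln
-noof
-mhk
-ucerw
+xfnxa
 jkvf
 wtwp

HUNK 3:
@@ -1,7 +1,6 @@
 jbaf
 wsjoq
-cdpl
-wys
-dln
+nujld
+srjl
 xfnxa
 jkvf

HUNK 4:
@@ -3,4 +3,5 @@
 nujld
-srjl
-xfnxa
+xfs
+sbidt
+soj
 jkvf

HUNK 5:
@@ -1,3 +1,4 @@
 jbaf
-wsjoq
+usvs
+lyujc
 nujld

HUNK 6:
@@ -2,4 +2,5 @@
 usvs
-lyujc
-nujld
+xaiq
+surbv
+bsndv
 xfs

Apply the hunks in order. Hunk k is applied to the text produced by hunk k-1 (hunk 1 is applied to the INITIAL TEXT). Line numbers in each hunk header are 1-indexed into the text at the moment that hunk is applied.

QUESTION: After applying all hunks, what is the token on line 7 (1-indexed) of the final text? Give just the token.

Hunk 1: at line 2 remove [odfi,yztsv,agbaw] add [wys,dln,noof] -> 11 lines: jbaf wsjoq cdpl wys dln noof mhk ucerw jkvf wtwp lecq
Hunk 2: at line 4 remove [noof,mhk,ucerw] add [xfnxa] -> 9 lines: jbaf wsjoq cdpl wys dln xfnxa jkvf wtwp lecq
Hunk 3: at line 1 remove [cdpl,wys,dln] add [nujld,srjl] -> 8 lines: jbaf wsjoq nujld srjl xfnxa jkvf wtwp lecq
Hunk 4: at line 3 remove [srjl,xfnxa] add [xfs,sbidt,soj] -> 9 lines: jbaf wsjoq nujld xfs sbidt soj jkvf wtwp lecq
Hunk 5: at line 1 remove [wsjoq] add [usvs,lyujc] -> 10 lines: jbaf usvs lyujc nujld xfs sbidt soj jkvf wtwp lecq
Hunk 6: at line 2 remove [lyujc,nujld] add [xaiq,surbv,bsndv] -> 11 lines: jbaf usvs xaiq surbv bsndv xfs sbidt soj jkvf wtwp lecq
Final line 7: sbidt

Answer: sbidt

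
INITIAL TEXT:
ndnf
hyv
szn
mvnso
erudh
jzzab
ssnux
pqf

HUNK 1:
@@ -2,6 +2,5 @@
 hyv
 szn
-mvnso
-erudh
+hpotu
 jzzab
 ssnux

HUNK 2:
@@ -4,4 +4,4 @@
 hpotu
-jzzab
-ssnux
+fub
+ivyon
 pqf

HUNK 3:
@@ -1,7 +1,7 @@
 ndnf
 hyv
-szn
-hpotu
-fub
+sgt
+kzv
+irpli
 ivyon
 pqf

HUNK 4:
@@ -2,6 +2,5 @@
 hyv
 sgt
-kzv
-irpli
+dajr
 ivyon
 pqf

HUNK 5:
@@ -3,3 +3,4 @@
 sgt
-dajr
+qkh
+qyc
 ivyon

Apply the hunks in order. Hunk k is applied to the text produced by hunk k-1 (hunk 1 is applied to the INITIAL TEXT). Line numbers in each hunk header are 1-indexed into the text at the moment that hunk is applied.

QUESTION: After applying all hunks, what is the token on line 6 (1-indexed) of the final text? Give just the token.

Answer: ivyon

Derivation:
Hunk 1: at line 2 remove [mvnso,erudh] add [hpotu] -> 7 lines: ndnf hyv szn hpotu jzzab ssnux pqf
Hunk 2: at line 4 remove [jzzab,ssnux] add [fub,ivyon] -> 7 lines: ndnf hyv szn hpotu fub ivyon pqf
Hunk 3: at line 1 remove [szn,hpotu,fub] add [sgt,kzv,irpli] -> 7 lines: ndnf hyv sgt kzv irpli ivyon pqf
Hunk 4: at line 2 remove [kzv,irpli] add [dajr] -> 6 lines: ndnf hyv sgt dajr ivyon pqf
Hunk 5: at line 3 remove [dajr] add [qkh,qyc] -> 7 lines: ndnf hyv sgt qkh qyc ivyon pqf
Final line 6: ivyon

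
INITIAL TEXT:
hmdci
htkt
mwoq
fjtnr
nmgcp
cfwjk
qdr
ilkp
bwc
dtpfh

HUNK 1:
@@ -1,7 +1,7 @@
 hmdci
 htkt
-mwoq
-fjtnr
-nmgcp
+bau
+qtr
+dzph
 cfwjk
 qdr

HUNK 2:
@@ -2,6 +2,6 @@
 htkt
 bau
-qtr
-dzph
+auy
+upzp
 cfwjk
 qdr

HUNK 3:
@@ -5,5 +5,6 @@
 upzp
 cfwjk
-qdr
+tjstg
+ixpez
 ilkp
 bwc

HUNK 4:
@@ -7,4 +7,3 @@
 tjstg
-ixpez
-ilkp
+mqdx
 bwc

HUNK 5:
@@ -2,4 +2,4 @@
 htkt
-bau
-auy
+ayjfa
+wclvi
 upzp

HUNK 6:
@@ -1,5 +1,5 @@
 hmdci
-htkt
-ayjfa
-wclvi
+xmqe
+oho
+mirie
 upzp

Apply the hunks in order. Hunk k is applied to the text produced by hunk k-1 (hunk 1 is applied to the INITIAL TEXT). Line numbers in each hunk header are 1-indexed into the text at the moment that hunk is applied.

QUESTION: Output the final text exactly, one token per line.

Answer: hmdci
xmqe
oho
mirie
upzp
cfwjk
tjstg
mqdx
bwc
dtpfh

Derivation:
Hunk 1: at line 1 remove [mwoq,fjtnr,nmgcp] add [bau,qtr,dzph] -> 10 lines: hmdci htkt bau qtr dzph cfwjk qdr ilkp bwc dtpfh
Hunk 2: at line 2 remove [qtr,dzph] add [auy,upzp] -> 10 lines: hmdci htkt bau auy upzp cfwjk qdr ilkp bwc dtpfh
Hunk 3: at line 5 remove [qdr] add [tjstg,ixpez] -> 11 lines: hmdci htkt bau auy upzp cfwjk tjstg ixpez ilkp bwc dtpfh
Hunk 4: at line 7 remove [ixpez,ilkp] add [mqdx] -> 10 lines: hmdci htkt bau auy upzp cfwjk tjstg mqdx bwc dtpfh
Hunk 5: at line 2 remove [bau,auy] add [ayjfa,wclvi] -> 10 lines: hmdci htkt ayjfa wclvi upzp cfwjk tjstg mqdx bwc dtpfh
Hunk 6: at line 1 remove [htkt,ayjfa,wclvi] add [xmqe,oho,mirie] -> 10 lines: hmdci xmqe oho mirie upzp cfwjk tjstg mqdx bwc dtpfh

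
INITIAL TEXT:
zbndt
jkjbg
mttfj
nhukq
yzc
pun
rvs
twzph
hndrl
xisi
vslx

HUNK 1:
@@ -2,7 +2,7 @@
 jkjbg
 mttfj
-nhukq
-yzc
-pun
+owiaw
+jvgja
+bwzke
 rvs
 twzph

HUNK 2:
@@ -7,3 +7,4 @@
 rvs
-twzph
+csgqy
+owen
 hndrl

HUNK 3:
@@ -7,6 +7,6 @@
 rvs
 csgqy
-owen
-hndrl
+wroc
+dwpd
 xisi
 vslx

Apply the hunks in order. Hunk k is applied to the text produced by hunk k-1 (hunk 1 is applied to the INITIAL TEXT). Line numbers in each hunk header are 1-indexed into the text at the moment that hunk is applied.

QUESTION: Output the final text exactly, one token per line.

Answer: zbndt
jkjbg
mttfj
owiaw
jvgja
bwzke
rvs
csgqy
wroc
dwpd
xisi
vslx

Derivation:
Hunk 1: at line 2 remove [nhukq,yzc,pun] add [owiaw,jvgja,bwzke] -> 11 lines: zbndt jkjbg mttfj owiaw jvgja bwzke rvs twzph hndrl xisi vslx
Hunk 2: at line 7 remove [twzph] add [csgqy,owen] -> 12 lines: zbndt jkjbg mttfj owiaw jvgja bwzke rvs csgqy owen hndrl xisi vslx
Hunk 3: at line 7 remove [owen,hndrl] add [wroc,dwpd] -> 12 lines: zbndt jkjbg mttfj owiaw jvgja bwzke rvs csgqy wroc dwpd xisi vslx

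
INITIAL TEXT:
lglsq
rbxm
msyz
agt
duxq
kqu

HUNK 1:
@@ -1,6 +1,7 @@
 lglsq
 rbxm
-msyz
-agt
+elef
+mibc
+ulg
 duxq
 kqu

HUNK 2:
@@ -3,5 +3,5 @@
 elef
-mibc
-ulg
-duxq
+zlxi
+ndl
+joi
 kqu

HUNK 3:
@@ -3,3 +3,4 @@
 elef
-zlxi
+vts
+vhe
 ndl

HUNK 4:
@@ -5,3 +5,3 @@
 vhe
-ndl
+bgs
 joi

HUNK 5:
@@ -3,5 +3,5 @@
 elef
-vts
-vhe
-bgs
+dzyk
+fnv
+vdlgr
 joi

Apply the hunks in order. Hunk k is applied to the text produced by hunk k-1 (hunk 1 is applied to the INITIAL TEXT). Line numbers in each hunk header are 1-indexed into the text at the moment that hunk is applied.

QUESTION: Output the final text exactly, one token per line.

Answer: lglsq
rbxm
elef
dzyk
fnv
vdlgr
joi
kqu

Derivation:
Hunk 1: at line 1 remove [msyz,agt] add [elef,mibc,ulg] -> 7 lines: lglsq rbxm elef mibc ulg duxq kqu
Hunk 2: at line 3 remove [mibc,ulg,duxq] add [zlxi,ndl,joi] -> 7 lines: lglsq rbxm elef zlxi ndl joi kqu
Hunk 3: at line 3 remove [zlxi] add [vts,vhe] -> 8 lines: lglsq rbxm elef vts vhe ndl joi kqu
Hunk 4: at line 5 remove [ndl] add [bgs] -> 8 lines: lglsq rbxm elef vts vhe bgs joi kqu
Hunk 5: at line 3 remove [vts,vhe,bgs] add [dzyk,fnv,vdlgr] -> 8 lines: lglsq rbxm elef dzyk fnv vdlgr joi kqu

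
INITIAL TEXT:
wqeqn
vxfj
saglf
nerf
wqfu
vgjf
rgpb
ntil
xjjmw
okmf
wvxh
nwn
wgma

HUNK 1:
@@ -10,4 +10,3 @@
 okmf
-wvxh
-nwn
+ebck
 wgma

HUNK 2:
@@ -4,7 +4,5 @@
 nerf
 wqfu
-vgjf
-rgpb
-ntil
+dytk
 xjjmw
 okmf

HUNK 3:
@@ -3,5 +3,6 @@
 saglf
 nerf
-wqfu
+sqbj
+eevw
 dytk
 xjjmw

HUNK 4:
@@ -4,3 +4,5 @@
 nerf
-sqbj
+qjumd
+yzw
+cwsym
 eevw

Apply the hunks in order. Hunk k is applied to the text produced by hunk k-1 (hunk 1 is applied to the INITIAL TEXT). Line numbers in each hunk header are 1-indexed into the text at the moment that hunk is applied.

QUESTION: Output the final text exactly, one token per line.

Answer: wqeqn
vxfj
saglf
nerf
qjumd
yzw
cwsym
eevw
dytk
xjjmw
okmf
ebck
wgma

Derivation:
Hunk 1: at line 10 remove [wvxh,nwn] add [ebck] -> 12 lines: wqeqn vxfj saglf nerf wqfu vgjf rgpb ntil xjjmw okmf ebck wgma
Hunk 2: at line 4 remove [vgjf,rgpb,ntil] add [dytk] -> 10 lines: wqeqn vxfj saglf nerf wqfu dytk xjjmw okmf ebck wgma
Hunk 3: at line 3 remove [wqfu] add [sqbj,eevw] -> 11 lines: wqeqn vxfj saglf nerf sqbj eevw dytk xjjmw okmf ebck wgma
Hunk 4: at line 4 remove [sqbj] add [qjumd,yzw,cwsym] -> 13 lines: wqeqn vxfj saglf nerf qjumd yzw cwsym eevw dytk xjjmw okmf ebck wgma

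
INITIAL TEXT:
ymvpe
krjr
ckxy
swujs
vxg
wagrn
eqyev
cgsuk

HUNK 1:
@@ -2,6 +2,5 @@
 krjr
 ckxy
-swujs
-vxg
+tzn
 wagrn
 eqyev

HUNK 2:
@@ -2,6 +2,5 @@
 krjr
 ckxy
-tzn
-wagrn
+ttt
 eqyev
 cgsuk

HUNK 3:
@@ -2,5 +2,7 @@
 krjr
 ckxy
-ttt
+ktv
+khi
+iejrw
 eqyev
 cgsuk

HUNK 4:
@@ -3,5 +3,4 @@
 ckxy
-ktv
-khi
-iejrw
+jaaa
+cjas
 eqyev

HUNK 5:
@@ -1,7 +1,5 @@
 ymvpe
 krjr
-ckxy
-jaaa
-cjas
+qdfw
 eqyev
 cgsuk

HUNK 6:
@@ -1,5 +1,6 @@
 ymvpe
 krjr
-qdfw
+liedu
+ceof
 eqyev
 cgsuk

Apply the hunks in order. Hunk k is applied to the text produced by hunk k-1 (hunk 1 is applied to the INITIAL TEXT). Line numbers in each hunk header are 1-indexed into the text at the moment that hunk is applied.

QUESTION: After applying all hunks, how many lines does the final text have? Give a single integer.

Answer: 6

Derivation:
Hunk 1: at line 2 remove [swujs,vxg] add [tzn] -> 7 lines: ymvpe krjr ckxy tzn wagrn eqyev cgsuk
Hunk 2: at line 2 remove [tzn,wagrn] add [ttt] -> 6 lines: ymvpe krjr ckxy ttt eqyev cgsuk
Hunk 3: at line 2 remove [ttt] add [ktv,khi,iejrw] -> 8 lines: ymvpe krjr ckxy ktv khi iejrw eqyev cgsuk
Hunk 4: at line 3 remove [ktv,khi,iejrw] add [jaaa,cjas] -> 7 lines: ymvpe krjr ckxy jaaa cjas eqyev cgsuk
Hunk 5: at line 1 remove [ckxy,jaaa,cjas] add [qdfw] -> 5 lines: ymvpe krjr qdfw eqyev cgsuk
Hunk 6: at line 1 remove [qdfw] add [liedu,ceof] -> 6 lines: ymvpe krjr liedu ceof eqyev cgsuk
Final line count: 6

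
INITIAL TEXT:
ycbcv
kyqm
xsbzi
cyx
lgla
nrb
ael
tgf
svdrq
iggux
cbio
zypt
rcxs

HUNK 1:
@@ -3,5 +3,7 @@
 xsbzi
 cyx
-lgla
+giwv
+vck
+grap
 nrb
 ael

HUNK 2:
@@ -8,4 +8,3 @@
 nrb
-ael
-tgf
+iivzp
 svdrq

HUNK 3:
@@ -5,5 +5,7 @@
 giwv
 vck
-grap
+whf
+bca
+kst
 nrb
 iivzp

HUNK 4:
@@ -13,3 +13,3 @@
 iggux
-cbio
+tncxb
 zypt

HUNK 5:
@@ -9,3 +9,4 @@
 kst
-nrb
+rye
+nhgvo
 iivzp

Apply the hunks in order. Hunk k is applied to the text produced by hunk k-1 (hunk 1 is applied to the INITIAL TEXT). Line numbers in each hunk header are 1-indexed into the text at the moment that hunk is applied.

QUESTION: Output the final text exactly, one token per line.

Answer: ycbcv
kyqm
xsbzi
cyx
giwv
vck
whf
bca
kst
rye
nhgvo
iivzp
svdrq
iggux
tncxb
zypt
rcxs

Derivation:
Hunk 1: at line 3 remove [lgla] add [giwv,vck,grap] -> 15 lines: ycbcv kyqm xsbzi cyx giwv vck grap nrb ael tgf svdrq iggux cbio zypt rcxs
Hunk 2: at line 8 remove [ael,tgf] add [iivzp] -> 14 lines: ycbcv kyqm xsbzi cyx giwv vck grap nrb iivzp svdrq iggux cbio zypt rcxs
Hunk 3: at line 5 remove [grap] add [whf,bca,kst] -> 16 lines: ycbcv kyqm xsbzi cyx giwv vck whf bca kst nrb iivzp svdrq iggux cbio zypt rcxs
Hunk 4: at line 13 remove [cbio] add [tncxb] -> 16 lines: ycbcv kyqm xsbzi cyx giwv vck whf bca kst nrb iivzp svdrq iggux tncxb zypt rcxs
Hunk 5: at line 9 remove [nrb] add [rye,nhgvo] -> 17 lines: ycbcv kyqm xsbzi cyx giwv vck whf bca kst rye nhgvo iivzp svdrq iggux tncxb zypt rcxs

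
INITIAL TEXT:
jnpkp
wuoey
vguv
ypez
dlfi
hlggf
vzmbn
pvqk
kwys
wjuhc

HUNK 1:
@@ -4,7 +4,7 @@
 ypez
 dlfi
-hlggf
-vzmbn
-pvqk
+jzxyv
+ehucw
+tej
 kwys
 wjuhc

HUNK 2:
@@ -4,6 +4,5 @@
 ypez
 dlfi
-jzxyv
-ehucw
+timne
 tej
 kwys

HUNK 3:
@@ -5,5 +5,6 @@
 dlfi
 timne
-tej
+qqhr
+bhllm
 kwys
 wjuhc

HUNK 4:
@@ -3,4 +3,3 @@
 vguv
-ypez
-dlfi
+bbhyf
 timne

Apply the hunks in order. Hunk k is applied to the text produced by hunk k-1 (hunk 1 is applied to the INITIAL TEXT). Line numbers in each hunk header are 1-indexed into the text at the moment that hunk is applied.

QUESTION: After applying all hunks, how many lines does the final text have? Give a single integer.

Answer: 9

Derivation:
Hunk 1: at line 4 remove [hlggf,vzmbn,pvqk] add [jzxyv,ehucw,tej] -> 10 lines: jnpkp wuoey vguv ypez dlfi jzxyv ehucw tej kwys wjuhc
Hunk 2: at line 4 remove [jzxyv,ehucw] add [timne] -> 9 lines: jnpkp wuoey vguv ypez dlfi timne tej kwys wjuhc
Hunk 3: at line 5 remove [tej] add [qqhr,bhllm] -> 10 lines: jnpkp wuoey vguv ypez dlfi timne qqhr bhllm kwys wjuhc
Hunk 4: at line 3 remove [ypez,dlfi] add [bbhyf] -> 9 lines: jnpkp wuoey vguv bbhyf timne qqhr bhllm kwys wjuhc
Final line count: 9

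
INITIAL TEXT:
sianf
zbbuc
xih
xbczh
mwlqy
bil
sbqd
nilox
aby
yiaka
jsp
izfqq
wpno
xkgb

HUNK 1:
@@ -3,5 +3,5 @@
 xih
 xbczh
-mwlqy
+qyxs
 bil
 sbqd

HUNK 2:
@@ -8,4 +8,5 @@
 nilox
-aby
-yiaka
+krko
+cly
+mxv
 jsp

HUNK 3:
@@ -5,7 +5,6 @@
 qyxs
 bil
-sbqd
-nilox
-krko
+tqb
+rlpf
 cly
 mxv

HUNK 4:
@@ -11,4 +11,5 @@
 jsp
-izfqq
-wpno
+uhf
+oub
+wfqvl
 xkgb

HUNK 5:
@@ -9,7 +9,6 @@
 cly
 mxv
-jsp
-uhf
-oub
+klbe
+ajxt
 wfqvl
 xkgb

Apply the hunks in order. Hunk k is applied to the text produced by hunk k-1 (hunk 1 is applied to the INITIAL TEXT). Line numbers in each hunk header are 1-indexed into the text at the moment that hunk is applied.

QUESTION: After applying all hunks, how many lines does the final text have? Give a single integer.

Answer: 14

Derivation:
Hunk 1: at line 3 remove [mwlqy] add [qyxs] -> 14 lines: sianf zbbuc xih xbczh qyxs bil sbqd nilox aby yiaka jsp izfqq wpno xkgb
Hunk 2: at line 8 remove [aby,yiaka] add [krko,cly,mxv] -> 15 lines: sianf zbbuc xih xbczh qyxs bil sbqd nilox krko cly mxv jsp izfqq wpno xkgb
Hunk 3: at line 5 remove [sbqd,nilox,krko] add [tqb,rlpf] -> 14 lines: sianf zbbuc xih xbczh qyxs bil tqb rlpf cly mxv jsp izfqq wpno xkgb
Hunk 4: at line 11 remove [izfqq,wpno] add [uhf,oub,wfqvl] -> 15 lines: sianf zbbuc xih xbczh qyxs bil tqb rlpf cly mxv jsp uhf oub wfqvl xkgb
Hunk 5: at line 9 remove [jsp,uhf,oub] add [klbe,ajxt] -> 14 lines: sianf zbbuc xih xbczh qyxs bil tqb rlpf cly mxv klbe ajxt wfqvl xkgb
Final line count: 14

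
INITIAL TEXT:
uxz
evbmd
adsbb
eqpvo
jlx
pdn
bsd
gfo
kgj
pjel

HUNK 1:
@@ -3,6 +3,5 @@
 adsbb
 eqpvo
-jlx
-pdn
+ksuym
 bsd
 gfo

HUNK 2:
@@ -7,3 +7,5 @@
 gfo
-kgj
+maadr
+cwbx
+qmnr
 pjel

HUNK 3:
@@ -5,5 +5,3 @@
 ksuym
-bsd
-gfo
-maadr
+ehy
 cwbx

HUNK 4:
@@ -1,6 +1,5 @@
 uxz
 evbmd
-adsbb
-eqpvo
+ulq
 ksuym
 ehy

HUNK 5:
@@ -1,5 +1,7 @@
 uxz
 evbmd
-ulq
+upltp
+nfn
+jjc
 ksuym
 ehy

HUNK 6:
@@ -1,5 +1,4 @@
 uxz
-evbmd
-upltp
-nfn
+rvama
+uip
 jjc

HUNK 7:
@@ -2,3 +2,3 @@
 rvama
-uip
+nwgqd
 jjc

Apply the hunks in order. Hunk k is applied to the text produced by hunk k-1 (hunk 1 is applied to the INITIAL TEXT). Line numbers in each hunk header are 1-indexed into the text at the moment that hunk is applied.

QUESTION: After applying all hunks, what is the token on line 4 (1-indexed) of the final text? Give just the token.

Hunk 1: at line 3 remove [jlx,pdn] add [ksuym] -> 9 lines: uxz evbmd adsbb eqpvo ksuym bsd gfo kgj pjel
Hunk 2: at line 7 remove [kgj] add [maadr,cwbx,qmnr] -> 11 lines: uxz evbmd adsbb eqpvo ksuym bsd gfo maadr cwbx qmnr pjel
Hunk 3: at line 5 remove [bsd,gfo,maadr] add [ehy] -> 9 lines: uxz evbmd adsbb eqpvo ksuym ehy cwbx qmnr pjel
Hunk 4: at line 1 remove [adsbb,eqpvo] add [ulq] -> 8 lines: uxz evbmd ulq ksuym ehy cwbx qmnr pjel
Hunk 5: at line 1 remove [ulq] add [upltp,nfn,jjc] -> 10 lines: uxz evbmd upltp nfn jjc ksuym ehy cwbx qmnr pjel
Hunk 6: at line 1 remove [evbmd,upltp,nfn] add [rvama,uip] -> 9 lines: uxz rvama uip jjc ksuym ehy cwbx qmnr pjel
Hunk 7: at line 2 remove [uip] add [nwgqd] -> 9 lines: uxz rvama nwgqd jjc ksuym ehy cwbx qmnr pjel
Final line 4: jjc

Answer: jjc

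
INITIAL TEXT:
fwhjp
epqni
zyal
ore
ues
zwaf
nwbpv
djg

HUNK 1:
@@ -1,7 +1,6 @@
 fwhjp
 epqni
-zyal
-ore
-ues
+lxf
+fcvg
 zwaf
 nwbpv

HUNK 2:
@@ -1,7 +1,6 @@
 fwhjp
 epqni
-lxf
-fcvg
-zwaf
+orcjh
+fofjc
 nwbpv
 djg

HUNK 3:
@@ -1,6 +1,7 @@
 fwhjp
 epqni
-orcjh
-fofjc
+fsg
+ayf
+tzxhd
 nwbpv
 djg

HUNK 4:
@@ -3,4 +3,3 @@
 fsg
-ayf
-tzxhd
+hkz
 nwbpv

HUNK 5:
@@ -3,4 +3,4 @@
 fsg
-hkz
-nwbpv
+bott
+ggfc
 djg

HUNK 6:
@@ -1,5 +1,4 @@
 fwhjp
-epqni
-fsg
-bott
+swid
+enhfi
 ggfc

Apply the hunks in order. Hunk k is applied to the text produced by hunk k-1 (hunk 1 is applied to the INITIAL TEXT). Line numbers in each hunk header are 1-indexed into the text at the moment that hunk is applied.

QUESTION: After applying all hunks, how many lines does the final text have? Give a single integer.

Answer: 5

Derivation:
Hunk 1: at line 1 remove [zyal,ore,ues] add [lxf,fcvg] -> 7 lines: fwhjp epqni lxf fcvg zwaf nwbpv djg
Hunk 2: at line 1 remove [lxf,fcvg,zwaf] add [orcjh,fofjc] -> 6 lines: fwhjp epqni orcjh fofjc nwbpv djg
Hunk 3: at line 1 remove [orcjh,fofjc] add [fsg,ayf,tzxhd] -> 7 lines: fwhjp epqni fsg ayf tzxhd nwbpv djg
Hunk 4: at line 3 remove [ayf,tzxhd] add [hkz] -> 6 lines: fwhjp epqni fsg hkz nwbpv djg
Hunk 5: at line 3 remove [hkz,nwbpv] add [bott,ggfc] -> 6 lines: fwhjp epqni fsg bott ggfc djg
Hunk 6: at line 1 remove [epqni,fsg,bott] add [swid,enhfi] -> 5 lines: fwhjp swid enhfi ggfc djg
Final line count: 5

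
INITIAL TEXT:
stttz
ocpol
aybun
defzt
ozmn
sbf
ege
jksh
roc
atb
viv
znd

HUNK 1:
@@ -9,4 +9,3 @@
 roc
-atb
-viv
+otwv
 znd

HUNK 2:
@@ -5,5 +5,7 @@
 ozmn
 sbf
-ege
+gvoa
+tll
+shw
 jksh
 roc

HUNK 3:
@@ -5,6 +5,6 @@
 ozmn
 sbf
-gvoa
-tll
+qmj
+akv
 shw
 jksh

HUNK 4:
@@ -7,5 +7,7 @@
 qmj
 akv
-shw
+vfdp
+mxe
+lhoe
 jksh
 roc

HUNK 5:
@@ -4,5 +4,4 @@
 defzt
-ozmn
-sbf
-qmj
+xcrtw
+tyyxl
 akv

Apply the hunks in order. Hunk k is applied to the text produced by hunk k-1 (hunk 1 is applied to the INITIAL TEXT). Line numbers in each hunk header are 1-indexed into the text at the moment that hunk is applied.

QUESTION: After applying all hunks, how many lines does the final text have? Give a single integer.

Answer: 14

Derivation:
Hunk 1: at line 9 remove [atb,viv] add [otwv] -> 11 lines: stttz ocpol aybun defzt ozmn sbf ege jksh roc otwv znd
Hunk 2: at line 5 remove [ege] add [gvoa,tll,shw] -> 13 lines: stttz ocpol aybun defzt ozmn sbf gvoa tll shw jksh roc otwv znd
Hunk 3: at line 5 remove [gvoa,tll] add [qmj,akv] -> 13 lines: stttz ocpol aybun defzt ozmn sbf qmj akv shw jksh roc otwv znd
Hunk 4: at line 7 remove [shw] add [vfdp,mxe,lhoe] -> 15 lines: stttz ocpol aybun defzt ozmn sbf qmj akv vfdp mxe lhoe jksh roc otwv znd
Hunk 5: at line 4 remove [ozmn,sbf,qmj] add [xcrtw,tyyxl] -> 14 lines: stttz ocpol aybun defzt xcrtw tyyxl akv vfdp mxe lhoe jksh roc otwv znd
Final line count: 14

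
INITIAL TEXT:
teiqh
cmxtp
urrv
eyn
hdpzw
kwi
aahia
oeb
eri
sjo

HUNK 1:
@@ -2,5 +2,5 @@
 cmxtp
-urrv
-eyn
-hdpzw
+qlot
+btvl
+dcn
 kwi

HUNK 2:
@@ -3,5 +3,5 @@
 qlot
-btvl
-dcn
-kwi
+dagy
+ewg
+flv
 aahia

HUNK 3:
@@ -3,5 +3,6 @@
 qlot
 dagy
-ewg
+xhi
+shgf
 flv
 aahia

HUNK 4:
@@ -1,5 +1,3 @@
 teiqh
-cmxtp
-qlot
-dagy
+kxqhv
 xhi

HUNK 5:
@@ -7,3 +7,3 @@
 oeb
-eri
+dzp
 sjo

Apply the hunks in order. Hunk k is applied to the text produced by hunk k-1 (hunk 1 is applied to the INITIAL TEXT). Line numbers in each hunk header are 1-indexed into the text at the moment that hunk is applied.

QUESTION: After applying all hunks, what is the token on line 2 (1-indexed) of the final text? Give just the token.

Answer: kxqhv

Derivation:
Hunk 1: at line 2 remove [urrv,eyn,hdpzw] add [qlot,btvl,dcn] -> 10 lines: teiqh cmxtp qlot btvl dcn kwi aahia oeb eri sjo
Hunk 2: at line 3 remove [btvl,dcn,kwi] add [dagy,ewg,flv] -> 10 lines: teiqh cmxtp qlot dagy ewg flv aahia oeb eri sjo
Hunk 3: at line 3 remove [ewg] add [xhi,shgf] -> 11 lines: teiqh cmxtp qlot dagy xhi shgf flv aahia oeb eri sjo
Hunk 4: at line 1 remove [cmxtp,qlot,dagy] add [kxqhv] -> 9 lines: teiqh kxqhv xhi shgf flv aahia oeb eri sjo
Hunk 5: at line 7 remove [eri] add [dzp] -> 9 lines: teiqh kxqhv xhi shgf flv aahia oeb dzp sjo
Final line 2: kxqhv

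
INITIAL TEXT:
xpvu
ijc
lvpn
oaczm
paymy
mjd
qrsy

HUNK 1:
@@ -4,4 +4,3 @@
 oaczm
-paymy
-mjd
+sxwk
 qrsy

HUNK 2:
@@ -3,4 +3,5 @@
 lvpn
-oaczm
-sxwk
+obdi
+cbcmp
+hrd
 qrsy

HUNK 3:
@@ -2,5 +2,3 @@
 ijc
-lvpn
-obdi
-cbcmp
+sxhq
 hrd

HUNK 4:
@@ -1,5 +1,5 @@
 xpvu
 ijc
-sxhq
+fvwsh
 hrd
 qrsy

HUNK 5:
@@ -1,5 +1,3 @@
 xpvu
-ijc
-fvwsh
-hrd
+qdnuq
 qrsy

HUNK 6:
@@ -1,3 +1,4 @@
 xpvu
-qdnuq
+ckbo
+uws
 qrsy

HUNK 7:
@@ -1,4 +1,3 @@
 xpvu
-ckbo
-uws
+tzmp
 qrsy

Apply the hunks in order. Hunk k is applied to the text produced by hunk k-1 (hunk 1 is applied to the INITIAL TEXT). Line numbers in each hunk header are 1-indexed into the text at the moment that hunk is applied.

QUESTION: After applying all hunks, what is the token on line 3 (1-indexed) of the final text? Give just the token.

Hunk 1: at line 4 remove [paymy,mjd] add [sxwk] -> 6 lines: xpvu ijc lvpn oaczm sxwk qrsy
Hunk 2: at line 3 remove [oaczm,sxwk] add [obdi,cbcmp,hrd] -> 7 lines: xpvu ijc lvpn obdi cbcmp hrd qrsy
Hunk 3: at line 2 remove [lvpn,obdi,cbcmp] add [sxhq] -> 5 lines: xpvu ijc sxhq hrd qrsy
Hunk 4: at line 1 remove [sxhq] add [fvwsh] -> 5 lines: xpvu ijc fvwsh hrd qrsy
Hunk 5: at line 1 remove [ijc,fvwsh,hrd] add [qdnuq] -> 3 lines: xpvu qdnuq qrsy
Hunk 6: at line 1 remove [qdnuq] add [ckbo,uws] -> 4 lines: xpvu ckbo uws qrsy
Hunk 7: at line 1 remove [ckbo,uws] add [tzmp] -> 3 lines: xpvu tzmp qrsy
Final line 3: qrsy

Answer: qrsy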